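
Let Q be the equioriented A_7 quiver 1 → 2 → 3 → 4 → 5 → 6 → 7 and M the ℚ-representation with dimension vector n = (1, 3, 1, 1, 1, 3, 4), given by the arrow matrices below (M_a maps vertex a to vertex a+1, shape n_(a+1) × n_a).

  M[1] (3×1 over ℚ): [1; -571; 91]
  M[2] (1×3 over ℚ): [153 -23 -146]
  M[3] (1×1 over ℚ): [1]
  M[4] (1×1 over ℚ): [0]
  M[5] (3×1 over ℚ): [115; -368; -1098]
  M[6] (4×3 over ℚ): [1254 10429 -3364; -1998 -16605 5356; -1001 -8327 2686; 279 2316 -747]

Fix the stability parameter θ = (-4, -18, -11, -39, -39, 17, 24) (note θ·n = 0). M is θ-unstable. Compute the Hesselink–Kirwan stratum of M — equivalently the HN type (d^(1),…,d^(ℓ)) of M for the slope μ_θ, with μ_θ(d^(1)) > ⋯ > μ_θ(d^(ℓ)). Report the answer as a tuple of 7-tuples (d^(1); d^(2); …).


Interval decomposition of M: I[1,2], I[2,2], I[2,4], I[5,7], I[6,7]^2, I[7,7].
HN type (ℓ=6): μ^(1)=24; μ^(2)=17; μ^(3)=-11; μ^(4)=-18; μ^(5)=-68/3; μ^(6)=-39

((0, 0, 0, 0, 0, 0, 4); (0, 0, 0, 0, 0, 3, 0); (1, 1, 0, 0, 0, 0, 0); (0, 1, 0, 0, 0, 0, 0); (0, 1, 1, 1, 0, 0, 0); (0, 0, 0, 0, 1, 0, 0))


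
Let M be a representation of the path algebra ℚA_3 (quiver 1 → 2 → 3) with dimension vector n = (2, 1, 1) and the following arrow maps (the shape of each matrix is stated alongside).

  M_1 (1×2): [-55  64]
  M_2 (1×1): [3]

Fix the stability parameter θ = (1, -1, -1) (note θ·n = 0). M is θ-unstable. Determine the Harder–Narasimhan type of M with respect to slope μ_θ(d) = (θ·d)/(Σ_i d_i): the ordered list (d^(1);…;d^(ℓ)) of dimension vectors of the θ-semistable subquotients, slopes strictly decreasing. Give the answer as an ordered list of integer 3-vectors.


Via rank(M_{q-1}∘⋯∘M_p): M ≅ I[1,1], I[1,3].
μ_θ-semistable layers: μ^(1)=1; μ^(2)=-1/3

((1, 0, 0); (1, 1, 1))


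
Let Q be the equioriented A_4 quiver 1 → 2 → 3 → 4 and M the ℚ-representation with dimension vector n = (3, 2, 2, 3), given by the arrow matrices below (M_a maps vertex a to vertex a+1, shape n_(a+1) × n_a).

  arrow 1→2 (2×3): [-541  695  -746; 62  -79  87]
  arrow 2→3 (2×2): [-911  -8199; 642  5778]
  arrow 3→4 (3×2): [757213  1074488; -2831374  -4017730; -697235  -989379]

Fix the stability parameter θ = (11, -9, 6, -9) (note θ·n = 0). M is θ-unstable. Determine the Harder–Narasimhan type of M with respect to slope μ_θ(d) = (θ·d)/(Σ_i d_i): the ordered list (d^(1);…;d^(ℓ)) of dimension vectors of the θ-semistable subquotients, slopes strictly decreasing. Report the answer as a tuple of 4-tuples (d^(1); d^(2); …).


Barcode: M ≅ I[1,1], I[1,2], I[1,4], I[3,4], I[4,4]. HN layers by μ_θ (5 steps, strictly decreasing):
  μ^(1)=11; μ^(2)=1; μ^(3)=-1/4; μ^(4)=-3/2; μ^(5)=-9

((1, 0, 0, 0); (1, 1, 0, 0); (1, 1, 1, 1); (0, 0, 1, 1); (0, 0, 0, 1))


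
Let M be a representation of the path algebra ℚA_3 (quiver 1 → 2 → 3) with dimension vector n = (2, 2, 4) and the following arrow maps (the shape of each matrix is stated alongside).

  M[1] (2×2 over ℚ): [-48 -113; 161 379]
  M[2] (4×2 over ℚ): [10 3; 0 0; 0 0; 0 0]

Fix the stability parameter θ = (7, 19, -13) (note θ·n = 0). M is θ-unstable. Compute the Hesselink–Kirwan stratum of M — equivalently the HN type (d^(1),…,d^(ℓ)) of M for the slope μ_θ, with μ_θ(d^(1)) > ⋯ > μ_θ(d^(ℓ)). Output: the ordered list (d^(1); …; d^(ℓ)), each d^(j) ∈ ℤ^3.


Via rank(M_{q-1}∘⋯∘M_p): M ≅ I[1,2], I[1,3], I[3,3]^3.
μ_θ-semistable layers: μ^(1)=19; μ^(2)=7; μ^(3)=13/3; μ^(4)=-13

((0, 1, 0); (1, 0, 0); (1, 1, 1); (0, 0, 3))


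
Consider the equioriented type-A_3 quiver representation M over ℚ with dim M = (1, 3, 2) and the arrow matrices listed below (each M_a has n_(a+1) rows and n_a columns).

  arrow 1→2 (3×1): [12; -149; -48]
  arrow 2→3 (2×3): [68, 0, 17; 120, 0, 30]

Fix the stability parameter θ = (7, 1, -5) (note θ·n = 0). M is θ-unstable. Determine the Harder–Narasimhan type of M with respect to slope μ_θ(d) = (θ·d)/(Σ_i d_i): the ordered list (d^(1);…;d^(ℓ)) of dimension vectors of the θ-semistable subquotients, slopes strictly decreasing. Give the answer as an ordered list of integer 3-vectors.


Barcode: M ≅ I[1,2], I[2,2], I[2,3], I[3,3]. HN layers by μ_θ (4 steps, strictly decreasing):
  μ^(1)=4; μ^(2)=1; μ^(3)=-2; μ^(4)=-5

((1, 1, 0); (0, 1, 0); (0, 1, 1); (0, 0, 1))


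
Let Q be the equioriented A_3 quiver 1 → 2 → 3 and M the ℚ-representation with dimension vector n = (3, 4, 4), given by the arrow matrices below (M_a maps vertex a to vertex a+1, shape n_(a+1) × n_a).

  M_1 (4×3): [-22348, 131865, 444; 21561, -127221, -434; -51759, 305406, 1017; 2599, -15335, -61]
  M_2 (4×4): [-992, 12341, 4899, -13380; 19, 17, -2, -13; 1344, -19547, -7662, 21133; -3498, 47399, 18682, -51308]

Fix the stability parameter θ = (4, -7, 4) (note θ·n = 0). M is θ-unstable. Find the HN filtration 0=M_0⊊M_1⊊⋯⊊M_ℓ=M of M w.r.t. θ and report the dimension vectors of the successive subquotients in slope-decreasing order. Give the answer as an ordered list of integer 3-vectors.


Via rank(M_{q-1}∘⋯∘M_p): M ≅ I[1,3]^3, I[2,3].
μ_θ-semistable layers: μ^(1)=4; μ^(2)=-3/2; μ^(3)=-7

((0, 0, 4); (3, 3, 0); (0, 1, 0))


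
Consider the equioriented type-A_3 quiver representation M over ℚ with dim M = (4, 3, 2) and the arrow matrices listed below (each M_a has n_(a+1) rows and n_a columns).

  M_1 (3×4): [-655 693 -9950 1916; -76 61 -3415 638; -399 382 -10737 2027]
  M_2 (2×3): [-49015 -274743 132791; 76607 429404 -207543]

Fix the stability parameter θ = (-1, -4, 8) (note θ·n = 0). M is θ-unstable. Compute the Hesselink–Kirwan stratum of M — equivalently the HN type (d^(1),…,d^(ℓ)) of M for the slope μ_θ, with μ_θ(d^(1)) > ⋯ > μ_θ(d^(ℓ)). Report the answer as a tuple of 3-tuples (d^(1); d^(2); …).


Interval decomposition of M: I[1,1], I[1,2], I[1,3]^2.
HN type (ℓ=3): μ^(1)=8; μ^(2)=-1; μ^(3)=-5/2

((0, 0, 2); (1, 0, 0); (3, 3, 0))


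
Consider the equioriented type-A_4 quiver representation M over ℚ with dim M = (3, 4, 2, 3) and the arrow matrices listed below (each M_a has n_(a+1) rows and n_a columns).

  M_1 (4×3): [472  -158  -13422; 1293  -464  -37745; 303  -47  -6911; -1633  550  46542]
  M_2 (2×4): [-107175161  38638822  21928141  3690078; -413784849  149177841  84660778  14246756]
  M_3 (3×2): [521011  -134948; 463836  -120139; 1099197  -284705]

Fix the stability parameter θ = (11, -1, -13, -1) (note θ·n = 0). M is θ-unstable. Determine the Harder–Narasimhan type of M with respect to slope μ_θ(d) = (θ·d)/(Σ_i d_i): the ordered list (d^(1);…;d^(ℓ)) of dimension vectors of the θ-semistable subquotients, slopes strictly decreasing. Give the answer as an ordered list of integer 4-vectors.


Interval decomposition of M: I[1,2], I[1,4]^2, I[2,2], I[4,4].
HN type (ℓ=2): μ^(1)=5; μ^(2)=-1

((1, 1, 0, 0); (2, 3, 2, 3))


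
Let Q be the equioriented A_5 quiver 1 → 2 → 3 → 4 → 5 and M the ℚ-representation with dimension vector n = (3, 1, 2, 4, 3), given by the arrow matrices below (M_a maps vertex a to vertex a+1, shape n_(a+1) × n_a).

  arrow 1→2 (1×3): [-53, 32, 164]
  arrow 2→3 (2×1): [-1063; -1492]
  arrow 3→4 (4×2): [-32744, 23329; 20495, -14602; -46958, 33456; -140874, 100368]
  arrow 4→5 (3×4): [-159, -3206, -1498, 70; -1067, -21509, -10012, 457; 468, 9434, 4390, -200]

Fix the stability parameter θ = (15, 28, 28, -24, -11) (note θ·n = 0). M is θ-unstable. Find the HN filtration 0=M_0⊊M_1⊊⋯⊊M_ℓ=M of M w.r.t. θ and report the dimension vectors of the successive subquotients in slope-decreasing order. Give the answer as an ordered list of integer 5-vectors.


Barcode: M ≅ I[1,1]^2, I[1,5], I[3,5], I[4,4], I[4,5]. HN layers by μ_θ (5 steps, strictly decreasing):
  μ^(1)=15; μ^(2)=36/5; μ^(3)=-7/3; μ^(4)=-11; μ^(5)=-24

((2, 0, 0, 0, 0); (1, 1, 1, 1, 1); (0, 0, 1, 1, 1); (0, 0, 0, 0, 1); (0, 0, 0, 2, 0))


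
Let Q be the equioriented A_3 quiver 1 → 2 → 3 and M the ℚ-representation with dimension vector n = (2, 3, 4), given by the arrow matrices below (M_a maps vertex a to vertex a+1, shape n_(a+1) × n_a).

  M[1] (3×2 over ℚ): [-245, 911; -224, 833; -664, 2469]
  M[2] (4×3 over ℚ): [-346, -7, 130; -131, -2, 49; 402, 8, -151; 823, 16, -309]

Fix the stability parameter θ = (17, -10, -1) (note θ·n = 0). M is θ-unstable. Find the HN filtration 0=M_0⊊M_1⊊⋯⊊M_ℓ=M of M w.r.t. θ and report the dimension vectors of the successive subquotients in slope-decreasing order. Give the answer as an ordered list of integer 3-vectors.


Via rank(M_{q-1}∘⋯∘M_p): M ≅ I[1,3]^2, I[2,3], I[3,3].
μ_θ-semistable layers: μ^(1)=2; μ^(2)=-1; μ^(3)=-10

((2, 2, 2); (0, 0, 2); (0, 1, 0))


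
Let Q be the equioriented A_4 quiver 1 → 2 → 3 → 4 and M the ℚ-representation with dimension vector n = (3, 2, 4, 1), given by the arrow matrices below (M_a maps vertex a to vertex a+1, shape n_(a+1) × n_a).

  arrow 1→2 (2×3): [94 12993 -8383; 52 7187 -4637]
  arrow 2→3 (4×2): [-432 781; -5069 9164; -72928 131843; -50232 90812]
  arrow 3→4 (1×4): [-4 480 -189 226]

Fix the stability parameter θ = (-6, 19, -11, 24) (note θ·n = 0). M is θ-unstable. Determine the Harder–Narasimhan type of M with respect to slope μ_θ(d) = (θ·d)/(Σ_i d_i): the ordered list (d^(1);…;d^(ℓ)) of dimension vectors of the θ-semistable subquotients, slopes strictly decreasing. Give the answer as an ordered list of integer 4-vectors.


Via rank(M_{q-1}∘⋯∘M_p): M ≅ I[1,1], I[1,3], I[1,4], I[3,3]^2.
μ_θ-semistable layers: μ^(1)=24; μ^(2)=4; μ^(3)=-6; μ^(4)=-11

((0, 0, 0, 1); (0, 2, 2, 0); (3, 0, 0, 0); (0, 0, 2, 0))


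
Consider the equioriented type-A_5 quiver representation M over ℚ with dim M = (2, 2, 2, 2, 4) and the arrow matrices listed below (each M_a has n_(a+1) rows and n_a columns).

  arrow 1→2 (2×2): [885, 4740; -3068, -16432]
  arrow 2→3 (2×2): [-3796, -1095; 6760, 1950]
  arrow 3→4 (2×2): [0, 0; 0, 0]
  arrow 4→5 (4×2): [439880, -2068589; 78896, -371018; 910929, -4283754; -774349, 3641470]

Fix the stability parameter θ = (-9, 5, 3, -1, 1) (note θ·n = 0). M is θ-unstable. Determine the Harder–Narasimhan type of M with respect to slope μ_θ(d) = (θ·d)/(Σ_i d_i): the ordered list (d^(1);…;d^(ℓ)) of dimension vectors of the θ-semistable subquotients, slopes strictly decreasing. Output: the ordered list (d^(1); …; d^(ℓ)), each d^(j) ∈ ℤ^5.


Via rank(M_{q-1}∘⋯∘M_p): M ≅ I[1,1], I[1,2], I[2,3], I[3,3], I[4,5]^2, I[5,5]^2.
μ_θ-semistable layers: μ^(1)=5; μ^(2)=4; μ^(3)=3; μ^(4)=1; μ^(5)=-1; μ^(6)=-9

((0, 1, 0, 0, 0); (0, 1, 1, 0, 0); (0, 0, 1, 0, 0); (0, 0, 0, 0, 4); (0, 0, 0, 2, 0); (2, 0, 0, 0, 0))


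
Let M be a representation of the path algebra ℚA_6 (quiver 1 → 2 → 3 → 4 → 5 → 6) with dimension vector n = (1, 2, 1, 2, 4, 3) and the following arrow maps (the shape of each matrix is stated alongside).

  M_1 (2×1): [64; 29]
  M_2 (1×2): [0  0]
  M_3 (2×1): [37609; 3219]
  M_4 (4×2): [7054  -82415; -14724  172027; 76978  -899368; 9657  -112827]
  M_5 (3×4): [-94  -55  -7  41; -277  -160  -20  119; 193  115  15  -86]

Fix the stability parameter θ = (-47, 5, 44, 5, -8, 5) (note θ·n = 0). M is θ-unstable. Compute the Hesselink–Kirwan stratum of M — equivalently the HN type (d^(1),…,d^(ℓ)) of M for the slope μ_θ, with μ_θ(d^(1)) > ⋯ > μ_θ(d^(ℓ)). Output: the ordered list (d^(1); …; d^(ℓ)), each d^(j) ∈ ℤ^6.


Via rank(M_{q-1}∘⋯∘M_p): M ≅ I[1,2], I[2,2], I[3,6], I[4,5], I[5,5], I[5,6], I[6,6].
μ_θ-semistable layers: μ^(1)=23/2; μ^(2)=5; μ^(3)=-3/2; μ^(4)=-8; μ^(5)=-47

((0, 0, 1, 1, 1, 1); (0, 2, 0, 0, 0, 2); (0, 0, 0, 1, 1, 0); (0, 0, 0, 0, 2, 0); (1, 0, 0, 0, 0, 0))


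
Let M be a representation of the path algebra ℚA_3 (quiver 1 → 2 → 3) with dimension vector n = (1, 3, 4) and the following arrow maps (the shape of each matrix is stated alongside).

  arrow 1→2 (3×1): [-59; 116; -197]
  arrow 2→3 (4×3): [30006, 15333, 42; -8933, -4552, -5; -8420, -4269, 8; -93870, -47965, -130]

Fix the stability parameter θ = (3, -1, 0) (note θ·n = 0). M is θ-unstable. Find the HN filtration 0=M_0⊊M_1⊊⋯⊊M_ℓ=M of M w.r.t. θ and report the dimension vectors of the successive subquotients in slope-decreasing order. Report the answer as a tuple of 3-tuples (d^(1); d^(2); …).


Barcode: M ≅ I[1,2], I[2,3]^2, I[3,3]^2. HN layers by μ_θ (3 steps, strictly decreasing):
  μ^(1)=1; μ^(2)=0; μ^(3)=-1

((1, 1, 0); (0, 0, 4); (0, 2, 0))


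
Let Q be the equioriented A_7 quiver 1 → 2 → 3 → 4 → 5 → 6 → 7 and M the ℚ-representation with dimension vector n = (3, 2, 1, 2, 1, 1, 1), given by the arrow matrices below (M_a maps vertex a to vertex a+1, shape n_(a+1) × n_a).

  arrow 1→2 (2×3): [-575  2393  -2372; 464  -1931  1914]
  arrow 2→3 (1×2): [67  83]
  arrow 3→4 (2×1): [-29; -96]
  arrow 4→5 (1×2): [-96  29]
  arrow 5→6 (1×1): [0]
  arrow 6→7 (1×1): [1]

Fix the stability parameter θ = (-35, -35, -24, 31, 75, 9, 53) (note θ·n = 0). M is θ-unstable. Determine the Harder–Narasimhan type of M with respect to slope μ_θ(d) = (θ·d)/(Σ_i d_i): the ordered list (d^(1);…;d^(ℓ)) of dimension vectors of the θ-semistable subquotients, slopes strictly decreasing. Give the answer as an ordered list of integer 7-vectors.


Barcode: M ≅ I[1,1], I[1,2], I[1,4], I[4,5], I[6,7]. HN layers by μ_θ (6 steps, strictly decreasing):
  μ^(1)=75; μ^(2)=53; μ^(3)=31; μ^(4)=9; μ^(5)=-24; μ^(6)=-35

((0, 0, 0, 0, 1, 0, 0); (0, 0, 0, 0, 0, 0, 1); (0, 0, 0, 2, 0, 0, 0); (0, 0, 0, 0, 0, 1, 0); (0, 0, 1, 0, 0, 0, 0); (3, 2, 0, 0, 0, 0, 0))


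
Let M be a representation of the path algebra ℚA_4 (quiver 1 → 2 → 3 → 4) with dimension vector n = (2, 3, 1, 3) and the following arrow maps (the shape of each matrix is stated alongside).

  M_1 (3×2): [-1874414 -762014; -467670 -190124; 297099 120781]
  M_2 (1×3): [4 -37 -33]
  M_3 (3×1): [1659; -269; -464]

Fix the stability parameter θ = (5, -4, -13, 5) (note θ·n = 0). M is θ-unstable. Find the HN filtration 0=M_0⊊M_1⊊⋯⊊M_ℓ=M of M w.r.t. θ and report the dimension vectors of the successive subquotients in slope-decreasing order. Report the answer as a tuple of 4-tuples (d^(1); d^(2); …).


Via rank(M_{q-1}∘⋯∘M_p): M ≅ I[1,2], I[1,4], I[2,2], I[4,4]^2.
μ_θ-semistable layers: μ^(1)=5; μ^(2)=1/2; μ^(3)=-4

((0, 0, 0, 3); (1, 1, 0, 0); (1, 2, 1, 0))


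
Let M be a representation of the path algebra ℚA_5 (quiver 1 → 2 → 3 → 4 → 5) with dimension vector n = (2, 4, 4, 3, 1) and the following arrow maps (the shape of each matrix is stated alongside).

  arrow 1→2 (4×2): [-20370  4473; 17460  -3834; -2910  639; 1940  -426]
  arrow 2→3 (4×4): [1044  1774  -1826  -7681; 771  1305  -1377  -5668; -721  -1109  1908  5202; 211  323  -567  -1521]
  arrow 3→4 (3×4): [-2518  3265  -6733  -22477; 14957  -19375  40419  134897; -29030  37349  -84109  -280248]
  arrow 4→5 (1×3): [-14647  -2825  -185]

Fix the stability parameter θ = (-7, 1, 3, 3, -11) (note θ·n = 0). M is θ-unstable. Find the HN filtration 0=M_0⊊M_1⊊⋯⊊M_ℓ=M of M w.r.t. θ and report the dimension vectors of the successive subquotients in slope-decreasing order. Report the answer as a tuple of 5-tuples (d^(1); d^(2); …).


Interval decomposition of M: I[1,1], I[1,5], I[2,2], I[2,4]^2, I[3,3].
HN type (ℓ=4): μ^(1)=3; μ^(2)=1; μ^(3)=-1; μ^(4)=-7

((0, 0, 3, 2, 0); (0, 3, 0, 0, 0); (0, 1, 1, 1, 1); (2, 0, 0, 0, 0))


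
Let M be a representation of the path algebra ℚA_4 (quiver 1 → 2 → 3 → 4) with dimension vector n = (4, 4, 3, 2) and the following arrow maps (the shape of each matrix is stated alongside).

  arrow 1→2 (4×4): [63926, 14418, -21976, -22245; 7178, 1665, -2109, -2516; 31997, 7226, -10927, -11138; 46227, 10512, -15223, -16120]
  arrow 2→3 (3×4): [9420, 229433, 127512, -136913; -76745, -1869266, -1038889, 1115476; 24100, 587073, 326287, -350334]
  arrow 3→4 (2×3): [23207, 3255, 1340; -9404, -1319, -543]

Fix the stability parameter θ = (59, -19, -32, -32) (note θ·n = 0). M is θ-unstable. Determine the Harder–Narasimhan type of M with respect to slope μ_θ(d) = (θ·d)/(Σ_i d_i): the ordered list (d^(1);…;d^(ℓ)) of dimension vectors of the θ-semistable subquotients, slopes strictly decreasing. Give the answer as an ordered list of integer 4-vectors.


Barcode: M ≅ I[1,1], I[1,2], I[1,4]^2, I[2,3]. HN layers by μ_θ (4 steps, strictly decreasing):
  μ^(1)=59; μ^(2)=20; μ^(3)=-6; μ^(4)=-51/2

((1, 0, 0, 0); (1, 1, 0, 0); (2, 2, 2, 2); (0, 1, 1, 0))


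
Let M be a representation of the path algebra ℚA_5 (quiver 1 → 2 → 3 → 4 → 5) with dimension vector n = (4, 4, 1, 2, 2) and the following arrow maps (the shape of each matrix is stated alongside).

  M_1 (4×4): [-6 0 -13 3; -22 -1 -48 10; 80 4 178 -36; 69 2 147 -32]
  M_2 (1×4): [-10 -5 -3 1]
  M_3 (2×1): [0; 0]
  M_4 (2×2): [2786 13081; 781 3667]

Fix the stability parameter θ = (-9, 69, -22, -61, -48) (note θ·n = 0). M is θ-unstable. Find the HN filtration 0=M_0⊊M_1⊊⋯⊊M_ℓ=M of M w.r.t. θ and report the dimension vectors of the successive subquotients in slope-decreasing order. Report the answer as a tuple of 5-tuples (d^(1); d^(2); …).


Interval decomposition of M: I[1,2]^3, I[1,3], I[4,5]^2.
HN type (ℓ=5): μ^(1)=69; μ^(2)=47/2; μ^(3)=-9; μ^(4)=-48; μ^(5)=-61

((0, 3, 0, 0, 0); (0, 1, 1, 0, 0); (4, 0, 0, 0, 0); (0, 0, 0, 0, 2); (0, 0, 0, 2, 0))


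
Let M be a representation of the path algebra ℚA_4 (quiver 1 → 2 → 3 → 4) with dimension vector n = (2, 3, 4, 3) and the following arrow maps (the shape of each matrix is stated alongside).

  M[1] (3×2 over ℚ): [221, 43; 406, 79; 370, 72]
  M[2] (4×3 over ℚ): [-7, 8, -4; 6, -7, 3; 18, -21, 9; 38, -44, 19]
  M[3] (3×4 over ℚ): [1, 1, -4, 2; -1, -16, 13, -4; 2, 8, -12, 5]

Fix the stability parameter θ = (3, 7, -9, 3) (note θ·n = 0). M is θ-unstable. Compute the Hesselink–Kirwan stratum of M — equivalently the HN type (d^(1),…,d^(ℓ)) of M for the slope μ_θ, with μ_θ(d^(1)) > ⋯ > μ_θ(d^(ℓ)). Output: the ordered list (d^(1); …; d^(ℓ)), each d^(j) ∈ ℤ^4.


Barcode: M ≅ I[1,3], I[1,4], I[2,4], I[3,4]. HN layers by μ_θ (4 steps, strictly decreasing):
  μ^(1)=3; μ^(2)=1/3; μ^(3)=-1; μ^(4)=-9

((0, 0, 0, 3); (2, 2, 2, 0); (0, 1, 1, 0); (0, 0, 1, 0))


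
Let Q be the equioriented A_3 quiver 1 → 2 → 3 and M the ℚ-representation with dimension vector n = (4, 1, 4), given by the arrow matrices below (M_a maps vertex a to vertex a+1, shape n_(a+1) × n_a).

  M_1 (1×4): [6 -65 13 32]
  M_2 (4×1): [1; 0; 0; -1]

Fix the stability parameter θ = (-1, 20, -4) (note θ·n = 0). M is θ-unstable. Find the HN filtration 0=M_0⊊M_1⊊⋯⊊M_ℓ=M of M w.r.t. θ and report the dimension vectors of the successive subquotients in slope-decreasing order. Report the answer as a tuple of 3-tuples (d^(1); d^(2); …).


Via rank(M_{q-1}∘⋯∘M_p): M ≅ I[1,1]^3, I[1,3], I[3,3]^3.
μ_θ-semistable layers: μ^(1)=8; μ^(2)=-1; μ^(3)=-4

((0, 1, 1); (4, 0, 0); (0, 0, 3))


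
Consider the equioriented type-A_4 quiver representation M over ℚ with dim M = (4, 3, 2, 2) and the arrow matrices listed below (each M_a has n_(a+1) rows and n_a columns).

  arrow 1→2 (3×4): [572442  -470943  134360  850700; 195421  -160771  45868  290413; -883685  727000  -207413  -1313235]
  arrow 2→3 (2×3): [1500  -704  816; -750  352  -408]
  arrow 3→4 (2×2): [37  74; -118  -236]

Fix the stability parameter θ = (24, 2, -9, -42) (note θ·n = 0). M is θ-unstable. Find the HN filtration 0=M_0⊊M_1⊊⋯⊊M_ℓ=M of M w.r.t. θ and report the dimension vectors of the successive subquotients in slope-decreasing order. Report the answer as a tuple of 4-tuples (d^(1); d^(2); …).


Via rank(M_{q-1}∘⋯∘M_p): M ≅ I[1,1], I[1,2]^2, I[1,3], I[3,4], I[4,4].
μ_θ-semistable layers: μ^(1)=24; μ^(2)=13; μ^(3)=17/3; μ^(4)=-51/2; μ^(5)=-42

((1, 0, 0, 0); (2, 2, 0, 0); (1, 1, 1, 0); (0, 0, 1, 1); (0, 0, 0, 1))


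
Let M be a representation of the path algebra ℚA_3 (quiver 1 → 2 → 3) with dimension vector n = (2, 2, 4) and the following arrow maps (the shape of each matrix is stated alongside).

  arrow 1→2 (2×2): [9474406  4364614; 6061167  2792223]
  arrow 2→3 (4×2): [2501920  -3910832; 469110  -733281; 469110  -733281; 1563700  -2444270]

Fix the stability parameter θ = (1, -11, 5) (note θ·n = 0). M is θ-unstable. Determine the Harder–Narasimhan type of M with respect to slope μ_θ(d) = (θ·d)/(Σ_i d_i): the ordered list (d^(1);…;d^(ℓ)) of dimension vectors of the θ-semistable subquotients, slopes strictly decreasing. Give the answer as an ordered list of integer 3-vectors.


Barcode: M ≅ I[1,1], I[1,3], I[2,2], I[3,3]^3. HN layers by μ_θ (4 steps, strictly decreasing):
  μ^(1)=5; μ^(2)=1; μ^(3)=-5; μ^(4)=-11

((0, 0, 4); (1, 0, 0); (1, 1, 0); (0, 1, 0))


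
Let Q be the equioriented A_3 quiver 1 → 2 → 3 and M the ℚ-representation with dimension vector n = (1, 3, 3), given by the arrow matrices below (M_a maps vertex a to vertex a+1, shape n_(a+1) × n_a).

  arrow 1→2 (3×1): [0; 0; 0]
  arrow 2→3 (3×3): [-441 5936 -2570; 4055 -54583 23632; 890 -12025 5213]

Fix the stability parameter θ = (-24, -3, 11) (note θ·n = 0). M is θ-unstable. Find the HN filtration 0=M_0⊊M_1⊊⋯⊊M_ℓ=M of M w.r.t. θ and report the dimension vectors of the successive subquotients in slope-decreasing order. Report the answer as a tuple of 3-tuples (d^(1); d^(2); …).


Barcode: M ≅ I[1,1], I[2,3]^3. HN layers by μ_θ (3 steps, strictly decreasing):
  μ^(1)=11; μ^(2)=-3; μ^(3)=-24

((0, 0, 3); (0, 3, 0); (1, 0, 0))


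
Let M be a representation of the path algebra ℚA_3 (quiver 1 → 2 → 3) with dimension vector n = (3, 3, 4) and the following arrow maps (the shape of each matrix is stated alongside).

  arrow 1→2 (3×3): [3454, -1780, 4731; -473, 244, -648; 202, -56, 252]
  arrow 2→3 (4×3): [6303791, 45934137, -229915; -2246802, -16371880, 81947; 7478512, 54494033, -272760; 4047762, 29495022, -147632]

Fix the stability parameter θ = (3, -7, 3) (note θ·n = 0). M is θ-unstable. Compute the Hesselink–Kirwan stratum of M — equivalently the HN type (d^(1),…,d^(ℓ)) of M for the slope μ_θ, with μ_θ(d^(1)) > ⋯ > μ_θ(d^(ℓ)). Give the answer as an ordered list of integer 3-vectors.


Barcode: M ≅ I[1,1], I[1,3]^2, I[2,3], I[3,3]. HN layers by μ_θ (3 steps, strictly decreasing):
  μ^(1)=3; μ^(2)=-2; μ^(3)=-7

((1, 0, 4); (2, 2, 0); (0, 1, 0))


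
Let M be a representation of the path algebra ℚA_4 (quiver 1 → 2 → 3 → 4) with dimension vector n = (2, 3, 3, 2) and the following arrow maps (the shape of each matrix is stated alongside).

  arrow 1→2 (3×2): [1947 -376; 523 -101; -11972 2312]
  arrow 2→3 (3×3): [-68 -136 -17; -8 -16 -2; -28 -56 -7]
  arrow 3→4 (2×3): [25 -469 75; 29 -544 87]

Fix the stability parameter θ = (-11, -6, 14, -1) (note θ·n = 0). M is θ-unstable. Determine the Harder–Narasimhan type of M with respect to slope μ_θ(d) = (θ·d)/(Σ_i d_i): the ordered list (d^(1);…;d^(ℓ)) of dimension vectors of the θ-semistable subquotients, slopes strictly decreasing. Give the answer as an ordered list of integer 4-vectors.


Interval decomposition of M: I[1,2]^2, I[2,4], I[3,3], I[3,4].
HN type (ℓ=4): μ^(1)=14; μ^(2)=13/2; μ^(3)=-6; μ^(4)=-11

((0, 0, 1, 0); (0, 0, 2, 2); (0, 3, 0, 0); (2, 0, 0, 0))


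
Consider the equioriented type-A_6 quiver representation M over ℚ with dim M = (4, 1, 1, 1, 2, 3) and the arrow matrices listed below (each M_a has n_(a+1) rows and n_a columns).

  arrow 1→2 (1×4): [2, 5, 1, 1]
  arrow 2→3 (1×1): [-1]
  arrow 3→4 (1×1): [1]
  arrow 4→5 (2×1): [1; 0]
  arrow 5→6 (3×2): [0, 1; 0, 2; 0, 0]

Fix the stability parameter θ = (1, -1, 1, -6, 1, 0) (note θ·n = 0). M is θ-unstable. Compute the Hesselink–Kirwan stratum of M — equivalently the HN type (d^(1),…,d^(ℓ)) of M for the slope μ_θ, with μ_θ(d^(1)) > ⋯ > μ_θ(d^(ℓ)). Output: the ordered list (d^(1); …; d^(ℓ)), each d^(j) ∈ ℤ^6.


Barcode: M ≅ I[1,1]^3, I[1,5], I[5,6], I[6,6]^2. HN layers by μ_θ (4 steps, strictly decreasing):
  μ^(1)=1; μ^(2)=1/2; μ^(3)=0; μ^(4)=-5/4

((3, 0, 0, 0, 1, 0); (0, 0, 0, 0, 1, 1); (0, 0, 0, 0, 0, 2); (1, 1, 1, 1, 0, 0))


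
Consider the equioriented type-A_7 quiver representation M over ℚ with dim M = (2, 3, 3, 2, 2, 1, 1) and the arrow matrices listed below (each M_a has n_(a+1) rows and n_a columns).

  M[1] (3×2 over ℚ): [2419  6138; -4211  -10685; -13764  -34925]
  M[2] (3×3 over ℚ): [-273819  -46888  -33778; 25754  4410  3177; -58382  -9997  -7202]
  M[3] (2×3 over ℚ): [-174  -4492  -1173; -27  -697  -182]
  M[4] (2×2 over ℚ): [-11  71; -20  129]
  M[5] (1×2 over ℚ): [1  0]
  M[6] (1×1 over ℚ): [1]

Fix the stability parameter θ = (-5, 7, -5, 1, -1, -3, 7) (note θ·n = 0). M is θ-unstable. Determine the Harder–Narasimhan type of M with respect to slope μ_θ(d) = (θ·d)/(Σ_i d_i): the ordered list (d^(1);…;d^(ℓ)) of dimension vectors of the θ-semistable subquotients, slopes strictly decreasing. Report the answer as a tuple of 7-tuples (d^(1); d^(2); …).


Barcode: M ≅ I[1,3], I[1,5], I[2,7]. HN layers by μ_θ (5 steps, strictly decreasing):
  μ^(1)=7; μ^(2)=1; μ^(3)=1/2; μ^(4)=-1/5; μ^(5)=-5

((0, 0, 0, 0, 0, 0, 1); (0, 1, 1, 0, 0, 0, 0); (0, 1, 1, 1, 1, 0, 0); (0, 1, 1, 1, 1, 1, 0); (2, 0, 0, 0, 0, 0, 0))


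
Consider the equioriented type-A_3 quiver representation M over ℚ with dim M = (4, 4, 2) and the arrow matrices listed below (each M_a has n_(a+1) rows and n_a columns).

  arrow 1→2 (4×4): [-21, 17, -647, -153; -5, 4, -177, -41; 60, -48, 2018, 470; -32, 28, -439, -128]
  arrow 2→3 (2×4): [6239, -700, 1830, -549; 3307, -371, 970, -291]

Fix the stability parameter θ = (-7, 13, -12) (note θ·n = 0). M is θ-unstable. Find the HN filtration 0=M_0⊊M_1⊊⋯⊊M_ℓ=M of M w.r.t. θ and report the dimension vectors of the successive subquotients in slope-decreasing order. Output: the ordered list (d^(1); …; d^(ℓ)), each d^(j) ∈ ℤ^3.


Via rank(M_{q-1}∘⋯∘M_p): M ≅ I[1,2]^2, I[1,3]^2.
μ_θ-semistable layers: μ^(1)=13; μ^(2)=1/2; μ^(3)=-7

((0, 2, 0); (0, 2, 2); (4, 0, 0))


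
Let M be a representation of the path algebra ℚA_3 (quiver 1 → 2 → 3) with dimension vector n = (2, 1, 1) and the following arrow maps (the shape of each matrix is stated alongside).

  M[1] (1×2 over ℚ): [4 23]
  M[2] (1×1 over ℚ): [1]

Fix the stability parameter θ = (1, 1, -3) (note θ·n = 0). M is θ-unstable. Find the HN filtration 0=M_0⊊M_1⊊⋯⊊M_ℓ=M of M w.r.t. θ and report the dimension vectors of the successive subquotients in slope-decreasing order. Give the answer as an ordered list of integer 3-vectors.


Barcode: M ≅ I[1,1], I[1,3]. HN layers by μ_θ (2 steps, strictly decreasing):
  μ^(1)=1; μ^(2)=-1/3

((1, 0, 0); (1, 1, 1))


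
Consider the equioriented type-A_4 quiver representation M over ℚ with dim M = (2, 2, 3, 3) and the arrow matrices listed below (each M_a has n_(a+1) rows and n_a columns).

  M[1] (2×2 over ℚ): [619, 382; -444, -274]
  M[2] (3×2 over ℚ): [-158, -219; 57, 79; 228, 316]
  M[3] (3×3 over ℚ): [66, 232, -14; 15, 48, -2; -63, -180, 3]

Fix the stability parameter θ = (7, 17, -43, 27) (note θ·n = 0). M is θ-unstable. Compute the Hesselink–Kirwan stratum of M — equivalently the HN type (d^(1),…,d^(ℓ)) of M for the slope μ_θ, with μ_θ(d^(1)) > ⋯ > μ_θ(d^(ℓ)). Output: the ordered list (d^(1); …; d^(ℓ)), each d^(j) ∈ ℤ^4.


Via rank(M_{q-1}∘⋯∘M_p): M ≅ I[1,3], I[1,4], I[3,4], I[4,4].
μ_θ-semistable layers: μ^(1)=27; μ^(2)=-19/3; μ^(3)=-43

((0, 0, 0, 3); (2, 2, 2, 0); (0, 0, 1, 0))


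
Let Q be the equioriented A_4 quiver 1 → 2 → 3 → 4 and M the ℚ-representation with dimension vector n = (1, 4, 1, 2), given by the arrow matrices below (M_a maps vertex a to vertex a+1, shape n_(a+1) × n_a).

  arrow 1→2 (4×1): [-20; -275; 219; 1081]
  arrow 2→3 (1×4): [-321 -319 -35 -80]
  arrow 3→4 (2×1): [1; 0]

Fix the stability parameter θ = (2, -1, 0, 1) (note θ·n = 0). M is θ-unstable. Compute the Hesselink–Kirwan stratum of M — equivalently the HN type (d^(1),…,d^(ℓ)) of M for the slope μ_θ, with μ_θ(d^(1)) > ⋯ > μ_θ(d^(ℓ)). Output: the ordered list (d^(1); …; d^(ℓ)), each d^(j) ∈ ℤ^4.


Via rank(M_{q-1}∘⋯∘M_p): M ≅ I[1,2], I[2,2]^2, I[2,4], I[4,4].
μ_θ-semistable layers: μ^(1)=1; μ^(2)=1/2; μ^(3)=0; μ^(4)=-1

((0, 0, 0, 2); (1, 1, 0, 0); (0, 0, 1, 0); (0, 3, 0, 0))


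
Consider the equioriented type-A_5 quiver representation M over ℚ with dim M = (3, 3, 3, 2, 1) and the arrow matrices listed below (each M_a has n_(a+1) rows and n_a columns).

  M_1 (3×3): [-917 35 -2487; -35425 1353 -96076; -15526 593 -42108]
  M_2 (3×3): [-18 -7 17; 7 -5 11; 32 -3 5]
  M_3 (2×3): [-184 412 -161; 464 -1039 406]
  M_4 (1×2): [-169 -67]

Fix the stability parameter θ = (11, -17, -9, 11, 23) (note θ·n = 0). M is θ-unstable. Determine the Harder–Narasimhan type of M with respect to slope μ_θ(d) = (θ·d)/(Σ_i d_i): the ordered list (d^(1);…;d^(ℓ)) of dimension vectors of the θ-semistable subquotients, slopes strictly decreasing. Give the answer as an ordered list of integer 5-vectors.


Via rank(M_{q-1}∘⋯∘M_p): M ≅ I[1,2], I[1,4], I[1,5], I[3,3].
μ_θ-semistable layers: μ^(1)=23; μ^(2)=11; μ^(3)=-3; μ^(4)=-5; μ^(5)=-9

((0, 0, 0, 0, 1); (0, 0, 0, 2, 0); (1, 1, 0, 0, 0); (2, 2, 2, 0, 0); (0, 0, 1, 0, 0))


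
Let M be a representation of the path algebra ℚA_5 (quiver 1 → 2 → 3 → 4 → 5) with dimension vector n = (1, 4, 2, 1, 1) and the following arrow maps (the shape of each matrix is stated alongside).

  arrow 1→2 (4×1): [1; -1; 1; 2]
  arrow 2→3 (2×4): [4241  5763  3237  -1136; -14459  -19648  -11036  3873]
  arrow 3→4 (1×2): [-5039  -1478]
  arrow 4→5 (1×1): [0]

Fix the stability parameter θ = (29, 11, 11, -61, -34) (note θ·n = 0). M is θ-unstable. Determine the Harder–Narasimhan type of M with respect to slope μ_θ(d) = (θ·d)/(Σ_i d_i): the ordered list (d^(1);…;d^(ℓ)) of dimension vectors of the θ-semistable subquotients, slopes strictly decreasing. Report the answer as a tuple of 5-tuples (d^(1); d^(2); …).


Interval decomposition of M: I[1,4], I[2,2]^2, I[2,3], I[5,5].
HN type (ℓ=3): μ^(1)=11; μ^(2)=-5/2; μ^(3)=-34

((0, 3, 1, 0, 0); (1, 1, 1, 1, 0); (0, 0, 0, 0, 1))


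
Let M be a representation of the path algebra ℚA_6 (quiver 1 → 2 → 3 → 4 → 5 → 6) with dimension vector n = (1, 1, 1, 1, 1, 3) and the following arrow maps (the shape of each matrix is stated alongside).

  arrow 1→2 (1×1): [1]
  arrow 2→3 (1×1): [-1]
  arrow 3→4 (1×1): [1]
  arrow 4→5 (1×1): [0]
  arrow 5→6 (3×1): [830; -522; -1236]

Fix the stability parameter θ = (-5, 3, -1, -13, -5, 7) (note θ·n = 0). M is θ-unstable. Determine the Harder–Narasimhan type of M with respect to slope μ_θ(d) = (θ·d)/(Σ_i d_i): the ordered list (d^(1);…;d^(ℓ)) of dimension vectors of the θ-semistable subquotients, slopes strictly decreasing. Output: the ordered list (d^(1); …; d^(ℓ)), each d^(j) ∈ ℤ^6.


Via rank(M_{q-1}∘⋯∘M_p): M ≅ I[1,4], I[5,6], I[6,6]^2.
μ_θ-semistable layers: μ^(1)=7; μ^(2)=-11/3; μ^(3)=-5

((0, 0, 0, 0, 0, 3); (0, 1, 1, 1, 0, 0); (1, 0, 0, 0, 1, 0))


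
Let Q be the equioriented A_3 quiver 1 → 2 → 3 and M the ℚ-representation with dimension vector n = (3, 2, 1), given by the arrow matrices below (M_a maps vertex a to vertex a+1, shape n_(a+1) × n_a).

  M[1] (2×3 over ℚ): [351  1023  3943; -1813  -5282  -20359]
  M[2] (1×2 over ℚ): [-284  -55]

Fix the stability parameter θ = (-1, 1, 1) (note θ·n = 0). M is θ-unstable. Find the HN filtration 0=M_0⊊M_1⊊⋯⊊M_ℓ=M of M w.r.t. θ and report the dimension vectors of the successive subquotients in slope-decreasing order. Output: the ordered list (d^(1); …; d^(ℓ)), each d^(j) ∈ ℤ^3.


Barcode: M ≅ I[1,1], I[1,2], I[1,3]. HN layers by μ_θ (2 steps, strictly decreasing):
  μ^(1)=1; μ^(2)=-1

((0, 2, 1); (3, 0, 0))


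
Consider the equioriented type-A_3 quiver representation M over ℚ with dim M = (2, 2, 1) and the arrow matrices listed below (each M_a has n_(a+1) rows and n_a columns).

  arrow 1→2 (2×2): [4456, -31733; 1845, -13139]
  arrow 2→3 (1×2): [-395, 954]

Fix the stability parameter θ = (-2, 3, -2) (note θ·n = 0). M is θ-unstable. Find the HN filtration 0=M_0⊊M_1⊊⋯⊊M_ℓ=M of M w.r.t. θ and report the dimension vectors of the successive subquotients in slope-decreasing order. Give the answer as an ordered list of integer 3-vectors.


Barcode: M ≅ I[1,2], I[1,3]. HN layers by μ_θ (3 steps, strictly decreasing):
  μ^(1)=3; μ^(2)=1/2; μ^(3)=-2

((0, 1, 0); (0, 1, 1); (2, 0, 0))


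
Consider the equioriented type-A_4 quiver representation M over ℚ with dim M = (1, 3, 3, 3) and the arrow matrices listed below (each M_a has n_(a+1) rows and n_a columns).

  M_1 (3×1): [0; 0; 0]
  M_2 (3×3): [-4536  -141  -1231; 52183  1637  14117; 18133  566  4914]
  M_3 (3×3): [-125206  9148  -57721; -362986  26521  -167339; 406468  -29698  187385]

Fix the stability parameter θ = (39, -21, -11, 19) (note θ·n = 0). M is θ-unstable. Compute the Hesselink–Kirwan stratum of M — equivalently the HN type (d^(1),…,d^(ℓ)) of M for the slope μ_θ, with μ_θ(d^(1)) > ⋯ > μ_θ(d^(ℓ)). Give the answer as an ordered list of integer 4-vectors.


Barcode: M ≅ I[1,1], I[2,4]^3. HN layers by μ_θ (4 steps, strictly decreasing):
  μ^(1)=39; μ^(2)=19; μ^(3)=-11; μ^(4)=-21

((1, 0, 0, 0); (0, 0, 0, 3); (0, 0, 3, 0); (0, 3, 0, 0))


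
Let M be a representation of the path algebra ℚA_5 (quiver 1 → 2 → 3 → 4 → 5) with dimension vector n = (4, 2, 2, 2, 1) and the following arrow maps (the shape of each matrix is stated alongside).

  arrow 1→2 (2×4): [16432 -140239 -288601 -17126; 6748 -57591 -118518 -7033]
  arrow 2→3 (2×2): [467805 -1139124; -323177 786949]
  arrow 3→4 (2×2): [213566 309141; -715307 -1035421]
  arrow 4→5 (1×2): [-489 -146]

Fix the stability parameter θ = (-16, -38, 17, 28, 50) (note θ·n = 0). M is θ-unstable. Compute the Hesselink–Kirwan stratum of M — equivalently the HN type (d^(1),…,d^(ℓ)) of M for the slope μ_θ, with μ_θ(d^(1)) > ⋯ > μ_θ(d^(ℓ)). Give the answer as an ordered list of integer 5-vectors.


Barcode: M ≅ I[1,1]^2, I[1,4], I[1,5]. HN layers by μ_θ (5 steps, strictly decreasing):
  μ^(1)=50; μ^(2)=28; μ^(3)=17; μ^(4)=-16; μ^(5)=-27

((0, 0, 0, 0, 1); (0, 0, 0, 2, 0); (0, 0, 2, 0, 0); (2, 0, 0, 0, 0); (2, 2, 0, 0, 0))


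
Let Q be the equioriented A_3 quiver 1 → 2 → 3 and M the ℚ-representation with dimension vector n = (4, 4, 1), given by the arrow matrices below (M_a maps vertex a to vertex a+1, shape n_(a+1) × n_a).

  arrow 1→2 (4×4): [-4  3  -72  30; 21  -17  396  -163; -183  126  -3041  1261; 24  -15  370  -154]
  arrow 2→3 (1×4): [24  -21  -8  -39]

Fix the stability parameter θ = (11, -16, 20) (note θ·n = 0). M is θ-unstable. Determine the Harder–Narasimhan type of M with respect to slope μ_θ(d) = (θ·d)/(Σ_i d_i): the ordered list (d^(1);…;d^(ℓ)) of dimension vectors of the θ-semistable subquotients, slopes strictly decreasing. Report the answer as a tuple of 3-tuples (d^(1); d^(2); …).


Interval decomposition of M: I[1,2]^3, I[1,3].
HN type (ℓ=2): μ^(1)=20; μ^(2)=-5/2

((0, 0, 1); (4, 4, 0))


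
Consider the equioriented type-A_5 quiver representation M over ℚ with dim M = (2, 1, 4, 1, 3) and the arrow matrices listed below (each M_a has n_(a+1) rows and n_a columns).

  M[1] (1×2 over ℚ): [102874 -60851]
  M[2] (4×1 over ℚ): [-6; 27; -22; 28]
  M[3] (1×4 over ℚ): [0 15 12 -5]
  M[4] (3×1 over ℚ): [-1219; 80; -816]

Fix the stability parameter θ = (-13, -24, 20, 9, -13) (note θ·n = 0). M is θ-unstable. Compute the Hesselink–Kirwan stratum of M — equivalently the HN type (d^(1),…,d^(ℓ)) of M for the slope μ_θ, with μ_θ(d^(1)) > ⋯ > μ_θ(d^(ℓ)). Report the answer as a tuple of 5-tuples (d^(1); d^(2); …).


Interval decomposition of M: I[1,1], I[1,5], I[3,3]^3, I[5,5]^2.
HN type (ℓ=4): μ^(1)=20; μ^(2)=16/3; μ^(3)=-13; μ^(4)=-37/2

((0, 0, 3, 0, 0); (0, 0, 1, 1, 1); (1, 0, 0, 0, 2); (1, 1, 0, 0, 0))


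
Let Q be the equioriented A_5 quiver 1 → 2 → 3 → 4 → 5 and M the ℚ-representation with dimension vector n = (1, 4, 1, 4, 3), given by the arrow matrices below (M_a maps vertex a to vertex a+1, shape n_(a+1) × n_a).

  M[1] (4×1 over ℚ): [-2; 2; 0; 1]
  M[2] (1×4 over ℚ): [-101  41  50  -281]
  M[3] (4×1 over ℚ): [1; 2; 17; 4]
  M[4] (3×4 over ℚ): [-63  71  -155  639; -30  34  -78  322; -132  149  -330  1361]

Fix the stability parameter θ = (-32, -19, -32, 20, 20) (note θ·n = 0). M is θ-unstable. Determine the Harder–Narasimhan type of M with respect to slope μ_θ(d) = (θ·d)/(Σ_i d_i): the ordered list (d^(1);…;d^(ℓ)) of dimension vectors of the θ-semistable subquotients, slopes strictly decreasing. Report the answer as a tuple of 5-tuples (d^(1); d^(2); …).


Barcode: M ≅ I[1,4], I[2,2]^3, I[4,4], I[4,5]^2, I[5,5]. HN layers by μ_θ (4 steps, strictly decreasing):
  μ^(1)=20; μ^(2)=-19; μ^(3)=-51/2; μ^(4)=-32

((0, 0, 0, 4, 3); (0, 3, 0, 0, 0); (0, 1, 1, 0, 0); (1, 0, 0, 0, 0))


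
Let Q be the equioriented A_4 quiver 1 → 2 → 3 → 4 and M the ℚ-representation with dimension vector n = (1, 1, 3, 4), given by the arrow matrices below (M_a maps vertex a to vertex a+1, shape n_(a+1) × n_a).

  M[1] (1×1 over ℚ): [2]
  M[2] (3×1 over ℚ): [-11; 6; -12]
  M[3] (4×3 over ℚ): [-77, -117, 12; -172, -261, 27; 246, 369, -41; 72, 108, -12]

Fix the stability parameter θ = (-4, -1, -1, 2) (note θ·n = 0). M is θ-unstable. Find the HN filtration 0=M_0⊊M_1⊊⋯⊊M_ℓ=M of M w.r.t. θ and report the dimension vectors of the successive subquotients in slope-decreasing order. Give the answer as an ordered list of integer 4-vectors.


Barcode: M ≅ I[1,4], I[3,3], I[3,4], I[4,4]^2. HN layers by μ_θ (3 steps, strictly decreasing):
  μ^(1)=2; μ^(2)=-1; μ^(3)=-4

((0, 0, 0, 4); (0, 1, 3, 0); (1, 0, 0, 0))


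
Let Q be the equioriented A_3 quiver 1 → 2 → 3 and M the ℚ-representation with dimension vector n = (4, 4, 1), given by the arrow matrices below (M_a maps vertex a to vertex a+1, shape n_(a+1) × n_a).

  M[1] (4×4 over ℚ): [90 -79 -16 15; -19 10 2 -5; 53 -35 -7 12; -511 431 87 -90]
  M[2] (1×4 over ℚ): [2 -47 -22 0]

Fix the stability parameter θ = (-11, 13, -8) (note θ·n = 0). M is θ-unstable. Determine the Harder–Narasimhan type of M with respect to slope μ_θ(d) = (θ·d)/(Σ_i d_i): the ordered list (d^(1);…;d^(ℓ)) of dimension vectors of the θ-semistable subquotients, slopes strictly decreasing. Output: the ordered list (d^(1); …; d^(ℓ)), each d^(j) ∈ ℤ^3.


Via rank(M_{q-1}∘⋯∘M_p): M ≅ I[1,1], I[1,2]^2, I[1,3], I[2,2].
μ_θ-semistable layers: μ^(1)=13; μ^(2)=5/2; μ^(3)=-11

((0, 3, 0); (0, 1, 1); (4, 0, 0))


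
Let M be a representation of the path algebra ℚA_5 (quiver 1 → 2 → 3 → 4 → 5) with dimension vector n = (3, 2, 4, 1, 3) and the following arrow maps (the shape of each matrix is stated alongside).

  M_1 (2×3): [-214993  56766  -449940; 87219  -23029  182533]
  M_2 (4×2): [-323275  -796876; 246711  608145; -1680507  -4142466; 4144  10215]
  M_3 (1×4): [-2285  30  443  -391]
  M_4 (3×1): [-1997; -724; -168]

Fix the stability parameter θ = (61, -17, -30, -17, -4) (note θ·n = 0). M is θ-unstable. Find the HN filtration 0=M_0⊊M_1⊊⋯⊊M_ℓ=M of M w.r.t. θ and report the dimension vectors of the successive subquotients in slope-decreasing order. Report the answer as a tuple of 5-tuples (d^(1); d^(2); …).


Via rank(M_{q-1}∘⋯∘M_p): M ≅ I[1,1], I[1,3], I[1,5], I[3,3]^2, I[5,5]^2.
μ_θ-semistable layers: μ^(1)=61; μ^(2)=14/3; μ^(3)=-7/5; μ^(4)=-4; μ^(5)=-30

((1, 0, 0, 0, 0); (1, 1, 1, 0, 0); (1, 1, 1, 1, 1); (0, 0, 0, 0, 2); (0, 0, 2, 0, 0))
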